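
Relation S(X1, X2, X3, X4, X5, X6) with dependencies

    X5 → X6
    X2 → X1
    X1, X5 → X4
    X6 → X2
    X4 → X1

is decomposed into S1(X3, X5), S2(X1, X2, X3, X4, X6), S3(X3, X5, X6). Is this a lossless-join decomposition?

Chase test. Columns are X1, X2, X3, X4, X5, X6; row i has aⱼ where attribute j ∈ Si, else bᵢⱼ.
Initial tableau (one row per fragment):
  row 1: b11 b12 a3 b14 a5 b16
  row 2: a1 a2 a3 a4 b25 a6
  row 3: b31 b32 a3 b34 a5 a6
Rows 1 and 3 agree on X5; apply X5→X6 and equate their X6 entries.
Rows 1 and 2 agree on X6; apply X6→X2 and equate their X2 entries.
Rows 1 and 3 agree on X6; apply X6→X2 and equate their X2 entries.
Rows 1 and 2 agree on X2; apply X2→X1 and equate their X1 entries.
Rows 1 and 3 agree on X2; apply X2→X1 and equate their X1 entries.
Rows 1 and 3 agree on X1, X5; apply X1, X5→X4 and equate their X4 entries.
No row becomes fully distinguished — the join is lossy.

No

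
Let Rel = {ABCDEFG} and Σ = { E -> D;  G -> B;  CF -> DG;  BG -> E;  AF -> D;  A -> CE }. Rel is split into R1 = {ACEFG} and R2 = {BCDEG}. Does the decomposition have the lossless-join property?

Yes

Common attributes: R1 ∩ R2 = {CEG}.
Closure of {CEG}: E → D applies, adding D; G → B applies, adding B. So (CEG)⁺ = {BCDEG}.
This closure contains every attribute of R2, so R1 ∩ R2 → R2. The join is lossless.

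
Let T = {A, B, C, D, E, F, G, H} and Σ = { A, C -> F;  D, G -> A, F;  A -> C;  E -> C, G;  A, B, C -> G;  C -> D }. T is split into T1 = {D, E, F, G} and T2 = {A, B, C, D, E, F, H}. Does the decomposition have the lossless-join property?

Yes

Common attributes: T1 ∩ T2 = {D, E, F}.
Closure of {D, E, F}: E → C, G applies, adding C, G; D, G → A, F applies, adding A. So (D, E, F)⁺ = {A, C, D, E, F, G}.
This closure contains every attribute of T1, so T1 ∩ T2 → T1. The join is lossless.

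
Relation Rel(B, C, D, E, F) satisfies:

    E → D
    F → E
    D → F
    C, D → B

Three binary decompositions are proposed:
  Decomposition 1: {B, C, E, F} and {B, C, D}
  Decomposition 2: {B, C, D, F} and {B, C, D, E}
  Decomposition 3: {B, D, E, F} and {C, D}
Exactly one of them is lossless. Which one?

Decomposition 1: common = {B, C}, closure = {B, C} → lossy.
Decomposition 2: common = {B, C, D}, closure = {B, C, D, E, F} → lossless.
Decomposition 3: common = {D}, closure = {D, E, F} → lossy.

Decomposition 2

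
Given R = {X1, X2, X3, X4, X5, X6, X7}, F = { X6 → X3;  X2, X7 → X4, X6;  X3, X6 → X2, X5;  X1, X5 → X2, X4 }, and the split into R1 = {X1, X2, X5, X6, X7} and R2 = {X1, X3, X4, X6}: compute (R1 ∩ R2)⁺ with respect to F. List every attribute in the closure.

R1 ∩ R2 = {X1, X6}.
X6 → X3 applies, adding X3
X3, X6 → X2, X5 applies, adding X2, X5
X1, X5 → X2, X4 applies, adding X4
Closure: {X1, X2, X3, X4, X5, X6}.

X1, X2, X3, X4, X5, X6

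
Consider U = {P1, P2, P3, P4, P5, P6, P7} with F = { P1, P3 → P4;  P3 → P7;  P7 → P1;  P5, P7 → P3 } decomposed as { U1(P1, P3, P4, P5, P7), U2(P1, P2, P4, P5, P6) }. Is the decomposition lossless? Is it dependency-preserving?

Lossless test: (P1, P4, P5)⁺ = {P1, P4, P5}, which is a superkey of neither fragment — lossy.
Dependency preservation: every FD's attributes lie within a single fragment, so each can be enforced locally — preserved.

lossy but dependency-preserving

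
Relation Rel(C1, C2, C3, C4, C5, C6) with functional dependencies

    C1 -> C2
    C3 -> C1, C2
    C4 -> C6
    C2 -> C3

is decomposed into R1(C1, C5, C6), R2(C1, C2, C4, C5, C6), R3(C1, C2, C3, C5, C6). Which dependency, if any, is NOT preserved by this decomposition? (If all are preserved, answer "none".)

none

C1 → C2 lies within R2.
C3 → C1, C2 lies within R3.
C4 → C6 lies within R2.
C2 → C3 lies within R3.
Every dependency is enforceable on the fragments, so the decomposition is dependency-preserving.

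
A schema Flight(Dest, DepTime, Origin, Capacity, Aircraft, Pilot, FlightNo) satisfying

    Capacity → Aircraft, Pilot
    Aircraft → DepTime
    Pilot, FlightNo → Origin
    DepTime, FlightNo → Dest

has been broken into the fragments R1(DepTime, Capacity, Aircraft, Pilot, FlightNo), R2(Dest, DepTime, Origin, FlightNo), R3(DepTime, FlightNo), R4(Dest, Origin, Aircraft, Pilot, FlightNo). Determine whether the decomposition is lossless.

Chase test. Columns are Dest, DepTime, Origin, Capacity, Aircraft, Pilot, FlightNo; row i has aⱼ where attribute j ∈ Ri, else bᵢⱼ.
Initial tableau (one row per fragment):
  row 1: b11 a2 b13 a4 a5 a6 a7
  row 2: a1 a2 a3 b24 b25 b26 a7
  row 3: b31 a2 b33 b34 b35 b36 a7
  row 4: a1 b42 a3 b44 a5 a6 a7
Rows 1 and 4 agree on Aircraft; apply Aircraft→DepTime and equate their DepTime entries.
Rows 1 and 4 agree on Pilot, FlightNo; apply Pilot, FlightNo→Origin and equate their Origin entries.
Rows 1 and 2 agree on DepTime, FlightNo; apply DepTime, FlightNo→Dest and equate their Dest entries.
Rows 1 and 3 agree on DepTime, FlightNo; apply DepTime, FlightNo→Dest and equate their Dest entries.
Row 1 is now all distinguished symbols — the join is lossless.

Yes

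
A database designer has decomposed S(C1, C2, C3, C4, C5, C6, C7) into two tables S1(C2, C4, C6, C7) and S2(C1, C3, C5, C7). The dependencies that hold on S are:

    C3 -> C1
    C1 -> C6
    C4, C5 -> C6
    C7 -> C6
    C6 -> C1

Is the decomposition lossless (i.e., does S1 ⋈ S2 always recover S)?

Common attributes: S1 ∩ S2 = {C7}.
Closure of {C7}: C7 → C6 applies, adding C6; C6 → C1 applies, adding C1. So (C7)⁺ = {C1, C6, C7}.
The closure contains neither all of S1 = {C2, C4, C6, C7} nor all of S2 = {C1, C3, C5, C7}, so the common attributes are not a superkey of either fragment. The join is lossy.

No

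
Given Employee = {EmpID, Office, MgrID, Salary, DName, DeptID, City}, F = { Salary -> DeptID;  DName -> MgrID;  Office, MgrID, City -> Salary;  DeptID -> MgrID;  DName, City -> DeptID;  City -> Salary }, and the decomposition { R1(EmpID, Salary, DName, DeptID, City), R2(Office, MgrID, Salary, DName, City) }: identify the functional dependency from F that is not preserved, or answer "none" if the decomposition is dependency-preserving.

DeptID -> MgrID

Check DeptID → MgrID: no single fragment contains all of {MgrID, DeptID}, and the restricted closure of {DeptID} across the fragments never reaches {MgrID}.
Salary → DeptID is preserved.
DName → MgrID is preserved.
Office, MgrID, City → Salary is preserved.
DName, City → DeptID is preserved.
City → Salary is preserved.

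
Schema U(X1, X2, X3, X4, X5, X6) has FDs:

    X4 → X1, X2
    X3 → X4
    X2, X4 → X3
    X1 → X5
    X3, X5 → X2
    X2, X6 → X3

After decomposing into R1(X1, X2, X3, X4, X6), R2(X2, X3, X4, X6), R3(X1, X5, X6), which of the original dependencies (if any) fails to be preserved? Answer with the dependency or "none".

none

X4 → X1, X2 lies within R1.
X3 → X4 lies within R1.
X2, X4 → X3 lies within R1.
X1 → X5 lies within R3.
X3, X5 → X2: restricted closure across fragments reaches X2.
X2, X6 → X3 lies within R1.
Every dependency is enforceable on the fragments, so the decomposition is dependency-preserving.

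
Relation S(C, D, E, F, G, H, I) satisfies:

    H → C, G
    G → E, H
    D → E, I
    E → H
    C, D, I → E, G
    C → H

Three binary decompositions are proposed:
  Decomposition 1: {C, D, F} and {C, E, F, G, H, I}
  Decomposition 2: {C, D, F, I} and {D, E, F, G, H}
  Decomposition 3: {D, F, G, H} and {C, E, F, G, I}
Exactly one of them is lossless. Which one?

Decomposition 2

Decomposition 1: common = {C, F}, closure = {C, E, F, G, H} → lossy.
Decomposition 2: common = {D, F}, closure = {C, D, E, F, G, H, I} → lossless.
Decomposition 3: common = {F, G}, closure = {C, E, F, G, H} → lossy.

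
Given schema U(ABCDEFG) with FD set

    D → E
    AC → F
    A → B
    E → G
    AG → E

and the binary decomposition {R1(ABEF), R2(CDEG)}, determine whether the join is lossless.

Common attributes: R1 ∩ R2 = {E}.
Closure of {E}: E → G applies, adding G. So (E)⁺ = {EG}.
The closure contains neither all of R1 = {ABEF} nor all of R2 = {CDEG}, so the common attributes are not a superkey of either fragment. The join is lossy.

No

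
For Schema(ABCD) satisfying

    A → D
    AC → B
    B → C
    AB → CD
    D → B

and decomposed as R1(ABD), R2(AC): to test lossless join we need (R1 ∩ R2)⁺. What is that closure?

ABCD

R1 ∩ R2 = {A}.
A → D applies, adding D
D → B applies, adding B
B → C applies, adding C
Closure: {ABCD}.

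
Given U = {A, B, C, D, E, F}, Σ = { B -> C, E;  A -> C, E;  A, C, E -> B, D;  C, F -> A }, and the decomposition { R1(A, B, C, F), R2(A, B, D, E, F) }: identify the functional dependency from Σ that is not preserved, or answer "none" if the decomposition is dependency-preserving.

none

B → C, E: restricted closure across fragments reaches C, E.
A → C, E: restricted closure across fragments reaches C, E.
A, C, E → B, D: restricted closure across fragments reaches B, D.
C, F → A lies within R1.
Every dependency is enforceable on the fragments, so the decomposition is dependency-preserving.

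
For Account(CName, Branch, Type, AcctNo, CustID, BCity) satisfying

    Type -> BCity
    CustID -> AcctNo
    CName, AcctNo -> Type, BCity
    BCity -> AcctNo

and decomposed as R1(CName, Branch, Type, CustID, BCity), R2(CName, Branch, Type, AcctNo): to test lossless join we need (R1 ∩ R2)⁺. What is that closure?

CName, Branch, Type, AcctNo, BCity

R1 ∩ R2 = {CName, Branch, Type}.
Type → BCity applies, adding BCity
BCity → AcctNo applies, adding AcctNo
Closure: {CName, Branch, Type, AcctNo, BCity}.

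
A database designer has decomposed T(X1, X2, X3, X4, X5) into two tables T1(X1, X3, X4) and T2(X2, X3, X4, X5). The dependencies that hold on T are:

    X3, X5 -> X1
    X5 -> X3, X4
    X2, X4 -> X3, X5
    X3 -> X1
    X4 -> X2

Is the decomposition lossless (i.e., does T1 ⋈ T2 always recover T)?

Yes

Common attributes: T1 ∩ T2 = {X3, X4}.
Closure of {X3, X4}: X3 → X1 applies, adding X1; X4 → X2 applies, adding X2; X2, X4 → X3, X5 applies, adding X5. So (X3, X4)⁺ = {X1, X2, X3, X4, X5}.
This closure contains every attribute of T1, so T1 ∩ T2 → T1. The join is lossless.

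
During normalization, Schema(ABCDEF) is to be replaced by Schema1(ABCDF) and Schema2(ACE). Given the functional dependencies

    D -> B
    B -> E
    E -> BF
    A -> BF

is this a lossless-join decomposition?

Yes

Common attributes: Schema1 ∩ Schema2 = {AC}.
Closure of {AC}: A → BF applies, adding BF; B → E applies, adding E. So (AC)⁺ = {ABCEF}.
This closure contains every attribute of Schema2, so Schema1 ∩ Schema2 → Schema2. The join is lossless.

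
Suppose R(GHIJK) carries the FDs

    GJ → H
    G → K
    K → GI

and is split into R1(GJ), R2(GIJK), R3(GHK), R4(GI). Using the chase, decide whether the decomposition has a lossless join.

No

Chase test. Columns are GHIJK; row i has aⱼ where attribute j ∈ Ri, else bᵢⱼ.
Initial tableau (one row per fragment):
  row 1: a1 b12 b13 a4 b15
  row 2: a1 b22 a3 a4 a5
  row 3: a1 a2 b33 b34 a5
  row 4: a1 b42 a3 b44 b45
Rows 1 and 2 agree on GJ; apply GJ→H and equate their H entries.
Rows 1 and 2 agree on G; apply G→K and equate their K entries.
Rows 1 and 4 agree on G; apply G→K and equate their K entries.
Rows 1 and 2 agree on K; apply K→GI and equate their GI entries.
Rows 1 and 3 agree on K; apply K→GI and equate their GI entries.
No row becomes fully distinguished — the join is lossy.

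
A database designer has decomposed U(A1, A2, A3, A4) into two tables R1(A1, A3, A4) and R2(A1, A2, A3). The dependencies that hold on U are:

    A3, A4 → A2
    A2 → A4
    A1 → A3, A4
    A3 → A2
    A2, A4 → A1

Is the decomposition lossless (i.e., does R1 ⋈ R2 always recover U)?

Common attributes: R1 ∩ R2 = {A1, A3}.
Closure of {A1, A3}: A1 → A3, A4 applies, adding A4; A3 → A2 applies, adding A2. So (A1, A3)⁺ = {A1, A2, A3, A4}.
This closure contains every attribute of R1, so R1 ∩ R2 → R1. The join is lossless.

Yes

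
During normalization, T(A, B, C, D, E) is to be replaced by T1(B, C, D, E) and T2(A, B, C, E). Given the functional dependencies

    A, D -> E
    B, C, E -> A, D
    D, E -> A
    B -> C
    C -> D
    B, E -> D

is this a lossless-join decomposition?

Yes

Common attributes: T1 ∩ T2 = {B, C, E}.
Closure of {B, C, E}: B, C, E → A, D applies, adding A, D. So (B, C, E)⁺ = {A, B, C, D, E}.
This closure contains every attribute of T1, so T1 ∩ T2 → T1. The join is lossless.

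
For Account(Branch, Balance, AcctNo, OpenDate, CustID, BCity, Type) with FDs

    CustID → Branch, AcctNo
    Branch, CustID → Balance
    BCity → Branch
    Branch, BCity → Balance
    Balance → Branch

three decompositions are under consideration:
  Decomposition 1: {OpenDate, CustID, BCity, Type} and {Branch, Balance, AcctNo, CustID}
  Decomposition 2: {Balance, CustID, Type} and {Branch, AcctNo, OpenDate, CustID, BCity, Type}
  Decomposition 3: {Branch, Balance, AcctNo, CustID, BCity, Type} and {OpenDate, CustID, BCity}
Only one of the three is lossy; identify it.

Decomposition 3

Decomposition 1: common = {CustID}, closure = {Branch, Balance, AcctNo, CustID} → lossless.
Decomposition 2: common = {CustID, Type}, closure = {Branch, Balance, AcctNo, CustID, Type} → lossless.
Decomposition 3: common = {CustID, BCity}, closure = {Branch, Balance, AcctNo, CustID, BCity} → lossy.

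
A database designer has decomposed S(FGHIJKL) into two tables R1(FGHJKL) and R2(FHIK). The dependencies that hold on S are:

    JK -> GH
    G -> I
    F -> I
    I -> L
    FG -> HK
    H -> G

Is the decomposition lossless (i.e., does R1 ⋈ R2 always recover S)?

Common attributes: R1 ∩ R2 = {FHK}.
Closure of {FHK}: F → I applies, adding I; I → L applies, adding L; H → G applies, adding G. So (FHK)⁺ = {FGHIKL}.
This closure contains every attribute of R2, so R1 ∩ R2 → R2. The join is lossless.

Yes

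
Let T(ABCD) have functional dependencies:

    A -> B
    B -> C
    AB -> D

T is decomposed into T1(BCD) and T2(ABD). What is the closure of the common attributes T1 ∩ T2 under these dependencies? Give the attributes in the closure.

T1 ∩ T2 = {BD}.
B → C applies, adding C
Closure: {BCD}.

BCD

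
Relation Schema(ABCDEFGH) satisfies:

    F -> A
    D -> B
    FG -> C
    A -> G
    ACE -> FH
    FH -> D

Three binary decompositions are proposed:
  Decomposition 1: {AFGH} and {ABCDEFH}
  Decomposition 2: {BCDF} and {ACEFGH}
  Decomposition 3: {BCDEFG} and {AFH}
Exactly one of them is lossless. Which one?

Decomposition 1: common = {AFH}, closure = {ABCDFGH} → lossless.
Decomposition 2: common = {CF}, closure = {ACFG} → lossy.
Decomposition 3: common = {F}, closure = {ACFG} → lossy.

Decomposition 1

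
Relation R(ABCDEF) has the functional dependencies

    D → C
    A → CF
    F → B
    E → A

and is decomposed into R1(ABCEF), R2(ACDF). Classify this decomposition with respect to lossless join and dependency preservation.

lossy but dependency-preserving

Lossless test: (ACF)⁺ = {ABCF}, which is a superkey of neither fragment — lossy.
Dependency preservation: every FD's attributes lie within a single fragment, so each can be enforced locally — preserved.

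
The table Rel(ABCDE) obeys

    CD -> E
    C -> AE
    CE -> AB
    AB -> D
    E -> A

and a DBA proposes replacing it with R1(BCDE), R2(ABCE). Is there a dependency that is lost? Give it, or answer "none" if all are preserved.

Check AB → D: no single fragment contains all of {ABD}, and the restricted closure of {AB} across the fragments never reaches {D}.
CD → E is preserved.
C → AE is preserved.
CE → AB is preserved.
E → A is preserved.

AB -> D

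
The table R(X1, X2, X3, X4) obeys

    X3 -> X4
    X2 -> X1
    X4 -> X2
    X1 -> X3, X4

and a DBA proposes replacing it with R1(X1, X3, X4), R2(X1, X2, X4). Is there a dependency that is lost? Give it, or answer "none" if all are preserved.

X3 → X4 lies within R1.
X2 → X1 lies within R2.
X4 → X2 lies within R2.
X1 → X3, X4 lies within R1.
Every dependency is enforceable on the fragments, so the decomposition is dependency-preserving.

none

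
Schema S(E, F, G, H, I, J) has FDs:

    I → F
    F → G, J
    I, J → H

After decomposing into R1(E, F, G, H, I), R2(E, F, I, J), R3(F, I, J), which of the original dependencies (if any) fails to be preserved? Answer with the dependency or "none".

I → F lies within R1.
F → G, J: restricted closure across fragments reaches G, J.
I, J → H: restricted closure across fragments reaches H.
Every dependency is enforceable on the fragments, so the decomposition is dependency-preserving.

none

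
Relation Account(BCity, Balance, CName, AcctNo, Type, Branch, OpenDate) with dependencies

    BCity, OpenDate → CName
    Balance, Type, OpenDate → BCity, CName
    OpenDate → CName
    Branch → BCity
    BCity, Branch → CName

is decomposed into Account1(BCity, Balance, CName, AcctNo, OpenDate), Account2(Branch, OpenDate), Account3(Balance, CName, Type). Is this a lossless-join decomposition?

No

Chase test. Columns are BCity, Balance, CName, AcctNo, Type, Branch, OpenDate; row i has aⱼ where attribute j ∈ Accounti, else bᵢⱼ.
Initial tableau (one row per fragment):
  row 1: a1 a2 a3 a4 b15 b16 a7
  row 2: b21 b22 b23 b24 b25 a6 a7
  row 3: b31 a2 a3 b34 a5 b36 b37
Rows 1 and 2 agree on OpenDate; apply OpenDate→CName and equate their CName entries.
No row becomes fully distinguished — the join is lossy.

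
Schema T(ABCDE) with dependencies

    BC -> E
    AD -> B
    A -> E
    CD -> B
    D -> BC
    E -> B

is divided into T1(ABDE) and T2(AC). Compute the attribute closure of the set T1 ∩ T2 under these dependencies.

T1 ∩ T2 = {A}.
A → E applies, adding E
E → B applies, adding B
Closure: {ABE}.

ABE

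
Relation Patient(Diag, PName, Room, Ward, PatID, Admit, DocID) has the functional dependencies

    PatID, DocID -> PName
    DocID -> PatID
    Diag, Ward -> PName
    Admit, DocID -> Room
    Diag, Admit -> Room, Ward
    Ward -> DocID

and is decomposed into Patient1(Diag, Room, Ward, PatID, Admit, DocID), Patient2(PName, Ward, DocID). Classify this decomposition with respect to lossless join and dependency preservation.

Lossless test: (Ward, DocID)⁺ = {PName, Ward, PatID, DocID}, which contains all of one fragment — lossless.
Dependency preservation: PatID, DocID → PName; Diag, Ward → PName are not contained in any single fragment, but the restricted closure of each left-hand side across the fragments still reaches the right-hand side; the remaining FDs each lie inside some fragment. All dependencies are preserved.

lossless and dependency-preserving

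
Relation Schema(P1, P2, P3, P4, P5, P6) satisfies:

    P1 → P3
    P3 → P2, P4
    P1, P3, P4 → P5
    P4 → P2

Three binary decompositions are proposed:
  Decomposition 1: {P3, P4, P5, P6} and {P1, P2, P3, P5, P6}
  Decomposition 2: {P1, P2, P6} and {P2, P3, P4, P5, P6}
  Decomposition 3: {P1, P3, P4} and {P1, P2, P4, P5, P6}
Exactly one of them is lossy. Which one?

Decomposition 1: common = {P3, P5, P6}, closure = {P2, P3, P4, P5, P6} → lossless.
Decomposition 2: common = {P2, P6}, closure = {P2, P6} → lossy.
Decomposition 3: common = {P1, P4}, closure = {P1, P2, P3, P4, P5} → lossless.

Decomposition 2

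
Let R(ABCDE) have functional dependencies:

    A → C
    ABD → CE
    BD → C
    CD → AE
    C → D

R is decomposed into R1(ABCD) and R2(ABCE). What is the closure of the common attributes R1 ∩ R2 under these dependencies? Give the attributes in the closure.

R1 ∩ R2 = {ABC}.
C → D applies, adding D
ABD → CE applies, adding E
Closure: {ABCDE}.

ABCDE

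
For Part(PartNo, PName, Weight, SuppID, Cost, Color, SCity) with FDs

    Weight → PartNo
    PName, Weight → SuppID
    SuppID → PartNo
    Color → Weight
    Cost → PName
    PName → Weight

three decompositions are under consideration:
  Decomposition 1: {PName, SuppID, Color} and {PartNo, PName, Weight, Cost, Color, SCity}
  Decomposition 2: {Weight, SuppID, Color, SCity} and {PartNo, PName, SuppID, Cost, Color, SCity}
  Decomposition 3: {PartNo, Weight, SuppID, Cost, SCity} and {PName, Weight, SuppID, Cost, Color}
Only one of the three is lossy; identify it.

Decomposition 3

Decomposition 1: common = {PName, Color}, closure = {PartNo, PName, Weight, SuppID, Color} → lossless.
Decomposition 2: common = {SuppID, Color, SCity}, closure = {PartNo, Weight, SuppID, Color, SCity} → lossless.
Decomposition 3: common = {Weight, SuppID, Cost}, closure = {PartNo, PName, Weight, SuppID, Cost} → lossy.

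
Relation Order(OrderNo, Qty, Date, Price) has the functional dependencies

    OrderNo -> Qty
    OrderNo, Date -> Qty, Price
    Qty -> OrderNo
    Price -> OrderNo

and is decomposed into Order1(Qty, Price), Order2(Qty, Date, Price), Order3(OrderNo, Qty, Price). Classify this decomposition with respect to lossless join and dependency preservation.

lossless and dependency-preserving

Lossless test (chase): Rows 1 and 2 agree on Qty; apply Qty→OrderNo and equate their OrderNo entries. Rows 1 and 3 agree on Qty; apply Qty→OrderNo and equate their OrderNo entries. Row 2 is now all distinguished symbols — the join is lossless.
Dependency preservation: OrderNo, Date → Qty, Price is not contained in any single fragment, but the restricted closure of its left-hand side across the fragments still reaches the right-hand side; the remaining FDs each lie inside some fragment. All dependencies are preserved.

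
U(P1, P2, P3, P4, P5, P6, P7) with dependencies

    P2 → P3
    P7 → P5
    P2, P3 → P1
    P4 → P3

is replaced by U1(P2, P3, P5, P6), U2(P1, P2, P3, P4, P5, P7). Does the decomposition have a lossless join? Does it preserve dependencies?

Lossless test: (P2, P3, P5)⁺ = {P1, P2, P3, P5}, which is a superkey of neither fragment — lossy.
Dependency preservation: every FD's attributes lie within a single fragment, so each can be enforced locally — preserved.

lossy but dependency-preserving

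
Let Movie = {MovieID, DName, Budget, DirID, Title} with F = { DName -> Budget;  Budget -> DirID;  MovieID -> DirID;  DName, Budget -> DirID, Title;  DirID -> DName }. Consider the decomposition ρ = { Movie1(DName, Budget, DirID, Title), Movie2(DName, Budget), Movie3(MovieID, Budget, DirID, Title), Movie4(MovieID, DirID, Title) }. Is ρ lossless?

Chase test. Columns are MovieID, DName, Budget, DirID, Title; row i has aⱼ where attribute j ∈ Moviei, else bᵢⱼ.
Initial tableau (one row per fragment):
  row 1: b11 a2 a3 a4 a5
  row 2: b21 a2 a3 b24 b25
  row 3: a1 b32 a3 a4 a5
  row 4: a1 b42 b43 a4 a5
Rows 1 and 2 agree on Budget; apply Budget→DirID and equate their DirID entries.
Rows 1 and 2 agree on DName, Budget; apply DName, Budget→DirID, Title and equate their DirID, Title entries.
Rows 1 and 3 agree on DirID; apply DirID→DName and equate their DName entries.
Rows 1 and 4 agree on DirID; apply DirID→DName and equate their DName entries.
Rows 1 and 4 agree on DName; apply DName→Budget and equate their Budget entries.
Row 3 is now all distinguished symbols — the join is lossless.

Yes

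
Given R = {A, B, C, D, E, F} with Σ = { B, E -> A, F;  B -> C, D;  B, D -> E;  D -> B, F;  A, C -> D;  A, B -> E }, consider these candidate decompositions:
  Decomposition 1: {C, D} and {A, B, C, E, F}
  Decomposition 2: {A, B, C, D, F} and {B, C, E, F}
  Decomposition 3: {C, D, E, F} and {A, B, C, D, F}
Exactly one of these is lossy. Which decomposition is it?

Decomposition 1

Decomposition 1: common = {C}, closure = {C} → lossy.
Decomposition 2: common = {B, C, F}, closure = {A, B, C, D, E, F} → lossless.
Decomposition 3: common = {C, D, F}, closure = {A, B, C, D, E, F} → lossless.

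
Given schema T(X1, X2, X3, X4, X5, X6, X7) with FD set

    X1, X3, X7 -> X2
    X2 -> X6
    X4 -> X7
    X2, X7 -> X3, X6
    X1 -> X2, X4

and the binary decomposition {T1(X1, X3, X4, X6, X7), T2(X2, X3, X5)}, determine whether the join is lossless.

Common attributes: T1 ∩ T2 = {X3}.
No dependency enlarges {X3}, so (X3)⁺ = {X3}.
The closure contains neither all of T1 = {X1, X3, X4, X6, X7} nor all of T2 = {X2, X3, X5}, so the common attributes are not a superkey of either fragment. The join is lossy.

No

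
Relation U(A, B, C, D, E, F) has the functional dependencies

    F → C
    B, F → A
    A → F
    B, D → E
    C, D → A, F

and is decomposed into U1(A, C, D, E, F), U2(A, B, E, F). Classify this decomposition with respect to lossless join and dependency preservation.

Lossless test: (A, E, F)⁺ = {A, C, E, F}, which is a superkey of neither fragment — lossy.
Dependency preservation: the restricted closure of {B, D} across the fragments never reaches {E}, so B, D → E cannot be enforced without a join — not preserved.

lossy and not dependency-preserving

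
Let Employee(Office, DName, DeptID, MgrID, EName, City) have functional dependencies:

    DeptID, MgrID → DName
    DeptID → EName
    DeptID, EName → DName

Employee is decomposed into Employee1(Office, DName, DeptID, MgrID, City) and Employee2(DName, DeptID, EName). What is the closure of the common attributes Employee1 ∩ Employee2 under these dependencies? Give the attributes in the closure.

DName, DeptID, EName

Employee1 ∩ Employee2 = {DName, DeptID}.
DeptID → EName applies, adding EName
Closure: {DName, DeptID, EName}.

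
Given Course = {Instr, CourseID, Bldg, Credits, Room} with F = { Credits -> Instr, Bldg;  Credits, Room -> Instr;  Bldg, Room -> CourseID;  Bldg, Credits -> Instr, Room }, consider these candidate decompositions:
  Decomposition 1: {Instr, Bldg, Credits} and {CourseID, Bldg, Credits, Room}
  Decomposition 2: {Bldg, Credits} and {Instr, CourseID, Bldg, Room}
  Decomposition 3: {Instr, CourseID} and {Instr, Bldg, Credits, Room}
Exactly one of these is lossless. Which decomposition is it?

Decomposition 1

Decomposition 1: common = {Bldg, Credits}, closure = {Instr, CourseID, Bldg, Credits, Room} → lossless.
Decomposition 2: common = {Bldg}, closure = {Bldg} → lossy.
Decomposition 3: common = {Instr}, closure = {Instr} → lossy.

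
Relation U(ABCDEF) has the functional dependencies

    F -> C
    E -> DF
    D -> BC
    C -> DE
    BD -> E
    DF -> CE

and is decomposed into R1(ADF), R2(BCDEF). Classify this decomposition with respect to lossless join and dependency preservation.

lossless and dependency-preserving

Lossless test: (DF)⁺ = {BCDEF}, which contains all of one fragment — lossless.
Dependency preservation: every FD's attributes lie within a single fragment, so each can be enforced locally — preserved.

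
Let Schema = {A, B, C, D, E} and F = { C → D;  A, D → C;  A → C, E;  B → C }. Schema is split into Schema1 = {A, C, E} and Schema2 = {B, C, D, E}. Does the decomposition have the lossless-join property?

No

Common attributes: Schema1 ∩ Schema2 = {C, E}.
Closure of {C, E}: C → D applies, adding D. So (C, E)⁺ = {C, D, E}.
The closure contains neither all of Schema1 = {A, C, E} nor all of Schema2 = {B, C, D, E}, so the common attributes are not a superkey of either fragment. The join is lossy.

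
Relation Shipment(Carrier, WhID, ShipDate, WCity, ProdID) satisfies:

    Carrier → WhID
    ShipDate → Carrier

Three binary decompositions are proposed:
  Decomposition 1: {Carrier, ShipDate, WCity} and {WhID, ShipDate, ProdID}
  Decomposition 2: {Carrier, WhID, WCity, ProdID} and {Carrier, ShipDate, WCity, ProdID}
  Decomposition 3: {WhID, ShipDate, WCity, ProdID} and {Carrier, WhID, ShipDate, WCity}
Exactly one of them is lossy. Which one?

Decomposition 1

Decomposition 1: common = {ShipDate}, closure = {Carrier, WhID, ShipDate} → lossy.
Decomposition 2: common = {Carrier, WCity, ProdID}, closure = {Carrier, WhID, WCity, ProdID} → lossless.
Decomposition 3: common = {WhID, ShipDate, WCity}, closure = {Carrier, WhID, ShipDate, WCity} → lossless.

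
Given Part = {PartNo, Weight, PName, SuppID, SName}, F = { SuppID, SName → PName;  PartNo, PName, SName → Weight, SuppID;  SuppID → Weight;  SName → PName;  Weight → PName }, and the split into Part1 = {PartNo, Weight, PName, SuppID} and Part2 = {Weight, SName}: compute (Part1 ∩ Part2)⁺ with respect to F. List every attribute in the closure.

Weight, PName

Part1 ∩ Part2 = {Weight}.
Weight → PName applies, adding PName
Closure: {Weight, PName}.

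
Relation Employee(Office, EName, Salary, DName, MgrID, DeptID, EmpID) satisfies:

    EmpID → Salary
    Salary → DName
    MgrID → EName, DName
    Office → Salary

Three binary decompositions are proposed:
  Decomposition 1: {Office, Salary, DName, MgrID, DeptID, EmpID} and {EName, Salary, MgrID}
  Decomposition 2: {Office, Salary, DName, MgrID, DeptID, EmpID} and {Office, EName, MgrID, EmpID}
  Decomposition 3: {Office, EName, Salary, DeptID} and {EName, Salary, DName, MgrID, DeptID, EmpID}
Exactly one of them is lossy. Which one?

Decomposition 1: common = {Salary, MgrID}, closure = {EName, Salary, DName, MgrID} → lossless.
Decomposition 2: common = {Office, MgrID, EmpID}, closure = {Office, EName, Salary, DName, MgrID, EmpID} → lossless.
Decomposition 3: common = {EName, Salary, DeptID}, closure = {EName, Salary, DName, DeptID} → lossy.

Decomposition 3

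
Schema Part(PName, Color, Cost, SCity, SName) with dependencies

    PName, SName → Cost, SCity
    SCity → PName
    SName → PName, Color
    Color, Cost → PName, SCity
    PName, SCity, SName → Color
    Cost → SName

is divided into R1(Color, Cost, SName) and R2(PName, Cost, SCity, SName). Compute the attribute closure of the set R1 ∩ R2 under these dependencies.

PName, Color, Cost, SCity, SName

R1 ∩ R2 = {Cost, SName}.
SName → PName, Color applies, adding PName, Color
Color, Cost → PName, SCity applies, adding SCity
Closure: {PName, Color, Cost, SCity, SName}.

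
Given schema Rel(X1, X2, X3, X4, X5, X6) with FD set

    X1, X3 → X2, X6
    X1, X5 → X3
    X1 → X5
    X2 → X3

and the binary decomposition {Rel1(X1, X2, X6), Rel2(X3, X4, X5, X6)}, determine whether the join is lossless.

No

Common attributes: Rel1 ∩ Rel2 = {X6}.
No dependency enlarges {X6}, so (X6)⁺ = {X6}.
The closure contains neither all of Rel1 = {X1, X2, X6} nor all of Rel2 = {X3, X4, X5, X6}, so the common attributes are not a superkey of either fragment. The join is lossy.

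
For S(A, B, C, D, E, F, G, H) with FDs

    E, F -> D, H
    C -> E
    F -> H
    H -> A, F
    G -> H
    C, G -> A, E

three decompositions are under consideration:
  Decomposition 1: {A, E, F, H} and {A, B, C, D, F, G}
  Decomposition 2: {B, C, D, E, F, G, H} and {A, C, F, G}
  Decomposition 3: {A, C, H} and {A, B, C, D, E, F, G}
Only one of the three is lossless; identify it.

Decomposition 1: common = {A, F}, closure = {A, F, H} → lossy.
Decomposition 2: common = {C, F, G}, closure = {A, C, D, E, F, G, H} → lossless.
Decomposition 3: common = {A, C}, closure = {A, C, E} → lossy.

Decomposition 2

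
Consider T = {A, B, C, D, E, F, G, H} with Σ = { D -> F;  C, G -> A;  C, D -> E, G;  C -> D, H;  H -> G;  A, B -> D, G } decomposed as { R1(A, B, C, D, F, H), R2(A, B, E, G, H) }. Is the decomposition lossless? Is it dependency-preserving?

Lossless test: (A, B, H)⁺ = {A, B, D, F, G, H}, which is a superkey of neither fragment — lossy.
Dependency preservation: the restricted closure of {C, D} across the fragments never reaches {E, G}, so C, D → E, G cannot be enforced without a join — not preserved.

lossy and not dependency-preserving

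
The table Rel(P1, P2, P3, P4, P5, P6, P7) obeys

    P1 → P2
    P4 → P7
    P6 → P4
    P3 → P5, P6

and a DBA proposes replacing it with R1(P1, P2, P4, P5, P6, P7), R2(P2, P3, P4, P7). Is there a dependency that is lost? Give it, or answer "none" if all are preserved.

Check P3 → P5, P6: no single fragment contains all of {P3, P5, P6}, and the restricted closure of {P3} across the fragments never reaches {P5, P6}.
P1 → P2 is preserved.
P4 → P7 is preserved.
P6 → P4 is preserved.

P3 → P5, P6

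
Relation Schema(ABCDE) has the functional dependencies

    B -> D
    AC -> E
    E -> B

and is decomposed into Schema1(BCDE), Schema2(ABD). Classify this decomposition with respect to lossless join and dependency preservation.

lossy and not dependency-preserving

Lossless test: (BD)⁺ = {BD}, which is a superkey of neither fragment — lossy.
Dependency preservation: the restricted closure of {AC} across the fragments never reaches {E}, so AC → E cannot be enforced without a join — not preserved.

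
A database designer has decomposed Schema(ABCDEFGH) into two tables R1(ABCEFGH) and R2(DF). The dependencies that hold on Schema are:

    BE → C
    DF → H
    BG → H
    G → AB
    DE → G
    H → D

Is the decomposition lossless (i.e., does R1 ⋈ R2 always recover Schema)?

Common attributes: R1 ∩ R2 = {F}.
No dependency enlarges {F}, so (F)⁺ = {F}.
The closure contains neither all of R1 = {ABCEFGH} nor all of R2 = {DF}, so the common attributes are not a superkey of either fragment. The join is lossy.

No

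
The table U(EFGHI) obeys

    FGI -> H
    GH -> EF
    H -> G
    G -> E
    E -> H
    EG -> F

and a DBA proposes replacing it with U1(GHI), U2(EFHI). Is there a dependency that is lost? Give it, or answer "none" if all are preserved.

FGI → H: restricted closure across fragments reaches H.
GH → EF: restricted closure across fragments reaches EF.
H → G lies within U1.
G → E: restricted closure across fragments reaches E.
E → H lies within U2.
EG → F: restricted closure across fragments reaches F.
Every dependency is enforceable on the fragments, so the decomposition is dependency-preserving.

none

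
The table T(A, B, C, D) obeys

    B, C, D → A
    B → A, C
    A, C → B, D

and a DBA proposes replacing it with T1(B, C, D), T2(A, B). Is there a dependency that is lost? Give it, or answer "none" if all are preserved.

Check A, C → B, D: no single fragment contains all of {A, B, C, D}, and the restricted closure of {A, C} across the fragments never reaches {B, D}.
B, C, D → A is preserved.
B → A, C is preserved.

A, C → B, D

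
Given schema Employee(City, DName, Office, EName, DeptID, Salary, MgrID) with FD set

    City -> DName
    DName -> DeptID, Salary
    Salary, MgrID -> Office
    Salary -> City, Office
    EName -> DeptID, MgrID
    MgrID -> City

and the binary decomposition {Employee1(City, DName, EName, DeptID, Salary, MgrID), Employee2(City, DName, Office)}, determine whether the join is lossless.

Yes

Common attributes: Employee1 ∩ Employee2 = {City, DName}.
Closure of {City, DName}: DName → DeptID, Salary applies, adding DeptID, Salary; Salary → City, Office applies, adding Office. So (City, DName)⁺ = {City, DName, Office, DeptID, Salary}.
This closure contains every attribute of Employee2, so Employee1 ∩ Employee2 → Employee2. The join is lossless.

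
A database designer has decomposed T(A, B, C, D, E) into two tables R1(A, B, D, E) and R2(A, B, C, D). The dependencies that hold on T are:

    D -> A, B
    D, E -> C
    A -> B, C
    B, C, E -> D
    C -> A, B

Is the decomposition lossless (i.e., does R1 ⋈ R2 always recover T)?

Yes

Common attributes: R1 ∩ R2 = {A, B, D}.
Closure of {A, B, D}: A → B, C applies, adding C. So (A, B, D)⁺ = {A, B, C, D}.
This closure contains every attribute of R2, so R1 ∩ R2 → R2. The join is lossless.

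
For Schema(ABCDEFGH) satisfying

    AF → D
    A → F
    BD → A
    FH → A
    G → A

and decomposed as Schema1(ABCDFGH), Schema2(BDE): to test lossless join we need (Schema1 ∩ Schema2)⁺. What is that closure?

Schema1 ∩ Schema2 = {BD}.
BD → A applies, adding A
A → F applies, adding F
Closure: {ABDF}.

ABDF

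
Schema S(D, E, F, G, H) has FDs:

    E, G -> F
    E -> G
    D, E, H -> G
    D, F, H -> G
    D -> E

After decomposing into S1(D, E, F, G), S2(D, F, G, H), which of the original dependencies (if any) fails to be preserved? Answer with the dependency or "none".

none

E, G → F lies within S1.
E → G lies within S1.
D, E, H → G: restricted closure across fragments reaches G.
D, F, H → G lies within S2.
D → E lies within S1.
Every dependency is enforceable on the fragments, so the decomposition is dependency-preserving.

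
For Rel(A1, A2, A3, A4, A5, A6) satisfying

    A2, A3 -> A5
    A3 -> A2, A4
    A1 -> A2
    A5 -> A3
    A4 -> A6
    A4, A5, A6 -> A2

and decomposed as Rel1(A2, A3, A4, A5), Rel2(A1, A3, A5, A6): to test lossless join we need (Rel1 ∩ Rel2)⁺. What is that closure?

A2, A3, A4, A5, A6

Rel1 ∩ Rel2 = {A3, A5}.
A3 → A2, A4 applies, adding A2, A4
A4 → A6 applies, adding A6
Closure: {A2, A3, A4, A5, A6}.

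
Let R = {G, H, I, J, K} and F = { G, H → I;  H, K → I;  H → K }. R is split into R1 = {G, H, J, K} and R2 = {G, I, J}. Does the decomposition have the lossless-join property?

Common attributes: R1 ∩ R2 = {G, J}.
No dependency enlarges {G, J}, so (G, J)⁺ = {G, J}.
The closure contains neither all of R1 = {G, H, J, K} nor all of R2 = {G, I, J}, so the common attributes are not a superkey of either fragment. The join is lossy.

No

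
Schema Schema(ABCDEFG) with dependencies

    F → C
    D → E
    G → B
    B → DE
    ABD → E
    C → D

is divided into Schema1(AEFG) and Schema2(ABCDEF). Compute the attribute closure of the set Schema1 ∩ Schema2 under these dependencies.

Schema1 ∩ Schema2 = {AEF}.
F → C applies, adding C
C → D applies, adding D
Closure: {ACDEF}.

ACDEF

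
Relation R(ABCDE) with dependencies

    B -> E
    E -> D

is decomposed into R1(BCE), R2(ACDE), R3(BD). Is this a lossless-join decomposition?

Chase test. Columns are ABCDE; row i has aⱼ where attribute j ∈ Ri, else bᵢⱼ.
Initial tableau (one row per fragment):
  row 1: b11 a2 a3 b14 a5
  row 2: a1 b22 a3 a4 a5
  row 3: b31 a2 b33 a4 b35
Rows 1 and 3 agree on B; apply B→E and equate their E entries.
Rows 1 and 2 agree on E; apply E→D and equate their D entries.
No row becomes fully distinguished — the join is lossy.

No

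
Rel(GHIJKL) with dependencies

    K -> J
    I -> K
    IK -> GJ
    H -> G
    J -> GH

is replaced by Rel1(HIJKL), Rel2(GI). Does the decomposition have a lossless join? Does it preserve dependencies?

lossless but not dependency-preserving

Lossless test: (I)⁺ = {GHIJK}, which contains all of one fragment — lossless.
Dependency preservation: the restricted closure of {H} across the fragments never reaches {G}, so H → G cannot be enforced without a join — not preserved.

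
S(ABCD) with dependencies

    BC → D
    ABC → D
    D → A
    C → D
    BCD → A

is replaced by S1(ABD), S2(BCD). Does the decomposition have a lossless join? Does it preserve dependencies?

lossless and dependency-preserving

Lossless test: (BD)⁺ = {ABD}, which contains all of one fragment — lossless.
Dependency preservation: ABC → D; BCD → A are not contained in any single fragment, but the restricted closure of each left-hand side across the fragments still reaches the right-hand side; the remaining FDs each lie inside some fragment. All dependencies are preserved.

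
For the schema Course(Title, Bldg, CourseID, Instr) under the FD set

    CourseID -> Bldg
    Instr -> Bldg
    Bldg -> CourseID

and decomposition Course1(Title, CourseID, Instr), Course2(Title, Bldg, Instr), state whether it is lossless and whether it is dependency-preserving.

lossless but not dependency-preserving

Lossless test: (Title, Instr)⁺ = {Title, Bldg, CourseID, Instr}, which contains all of one fragment — lossless.
Dependency preservation: the restricted closure of {CourseID} across the fragments never reaches {Bldg}, so CourseID → Bldg cannot be enforced without a join — not preserved.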